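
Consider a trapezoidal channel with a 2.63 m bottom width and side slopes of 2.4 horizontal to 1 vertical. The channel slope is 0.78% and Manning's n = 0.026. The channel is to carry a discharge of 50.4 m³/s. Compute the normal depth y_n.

y_n = 1.92 m

Manning's equation rearranged: A R^(2/3) = nQ / (1·√S) = 0.026 × 50.4 / (√0.0078) = 14.84.
At y = 1.51 m: A R^(2/3) = 8.809 — too small.
At y = 1.92 m: A R^(2/3) = 14.82 — matches.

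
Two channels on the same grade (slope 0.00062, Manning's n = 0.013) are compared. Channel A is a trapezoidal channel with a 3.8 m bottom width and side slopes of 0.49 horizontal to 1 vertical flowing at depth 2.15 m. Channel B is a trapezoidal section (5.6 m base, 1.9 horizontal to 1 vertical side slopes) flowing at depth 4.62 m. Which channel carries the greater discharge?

Channel A: With bottom width b = 3.8 m and side slope z = 0.49: A = (b + zy)y = (3.8 + 0.49×2.15)×2.15 = 10.44 m²; P = b + 2y√(1+z²) = 3.8 + 2×2.15×1.114 = 8.588 m. Hydraulic radius R = A/P = 10.44/8.588 = 1.215 m. Q_A = (1/0.013)·10.44·1.215^(2/3)·√0.00062 = 22.76 m³/s.
Channel B: With bottom width b = 5.6 m and side slope z = 1.9: A = (b + zy)y = (5.6 + 1.9×4.62)×4.62 = 66.43 m²; P = b + 2y√(1+z²) = 5.6 + 2×4.62×2.147 = 25.44 m. Hydraulic radius R = A/P = 66.43/25.44 = 2.611 m. Q_B = (1/0.013)·66.43·2.611^(2/3)·√0.00062 = 241.3 m³/s.
Q_A = 22.76 m³/s vs Q_B = 241.3 m³/s, so channel B carries more.

channel B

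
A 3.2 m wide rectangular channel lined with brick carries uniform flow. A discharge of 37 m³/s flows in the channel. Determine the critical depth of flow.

y_c = 2.39 m

For a rectangular channel, critical depth y_c = (q²/g)^(1/3) where q = Q/b = 37/3.2 = 11.56 m²/s.
So y_c = (11.56²/9.81)^(1/3) = 2.39 m.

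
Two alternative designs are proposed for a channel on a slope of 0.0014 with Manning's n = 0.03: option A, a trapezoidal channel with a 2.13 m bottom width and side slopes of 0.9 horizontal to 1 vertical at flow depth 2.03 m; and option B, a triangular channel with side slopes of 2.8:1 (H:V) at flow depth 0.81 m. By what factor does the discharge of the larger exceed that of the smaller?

8.63

Channel A: With bottom width b = 2.13 m and side slope z = 0.9: A = (b + zy)y = (2.13 + 0.9×2.03)×2.03 = 8.033 m²; P = b + 2y√(1+z²) = 2.13 + 2×2.03×1.345 = 7.592 m. Hydraulic radius R = A/P = 8.033/7.592 = 1.058 m. Q_A = (1/0.03)·8.033·1.058^(2/3)·√0.0014 = 10.4 m³/s.
Channel B: For a triangular section with side slope z = 2.8: A = zy² = 2.8×0.81² = 1.837 m²; P = 2y√(1+z²) = 2×0.81×2.973 = 4.817 m. Hydraulic radius R = A/P = 1.837/4.817 = 0.3814 m. Q_B = (1/0.03)·1.837·0.3814^(2/3)·√0.0014 = 1.205 m³/s.
The larger discharge is 10.4 m³/s and the smaller is 1.205 m³/s; the ratio is 8.63.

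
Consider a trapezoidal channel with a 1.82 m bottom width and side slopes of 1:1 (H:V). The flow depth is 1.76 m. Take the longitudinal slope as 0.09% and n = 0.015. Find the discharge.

With bottom width b = 1.82 m and side slope z = 1: A = (b + zy)y = (1.82 + 1×1.76)×1.76 = 6.301 m²; P = b + 2y√(1+z²) = 1.82 + 2×1.76×1.414 = 6.798 m.
Hydraulic radius R = A/P = 6.301/6.798 = 0.9269 m.
Manning's equation: Q = (1/n) A R^(2/3) S^(1/2) = (1/0.015) × 6.301 × 0.9269^(2/3) × 0.0009^(1/2) = 12 m³/s.

Q = 12 m³/s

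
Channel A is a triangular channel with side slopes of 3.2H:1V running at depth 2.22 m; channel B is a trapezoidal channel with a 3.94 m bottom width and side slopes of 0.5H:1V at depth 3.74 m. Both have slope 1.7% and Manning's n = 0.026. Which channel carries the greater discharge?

channel B

Channel A: For a triangular section with side slope z = 3.2: A = zy² = 3.2×2.22² = 15.77 m²; P = 2y√(1+z²) = 2×2.22×3.353 = 14.89 m. Hydraulic radius R = A/P = 15.77/14.89 = 1.059 m. Q_A = (1/0.026)·15.77·1.059^(2/3)·√0.017 = 82.19 m³/s.
Channel B: With bottom width b = 3.94 m and side slope z = 0.5: A = (b + zy)y = (3.94 + 0.5×3.74)×3.74 = 21.73 m²; P = b + 2y√(1+z²) = 3.94 + 2×3.74×1.118 = 12.3 m. Hydraulic radius R = A/P = 21.73/12.3 = 1.766 m. Q_B = (1/0.026)·21.73·1.766^(2/3)·√0.017 = 159.2 m³/s.
Q_A = 82.19 m³/s vs Q_B = 159.2 m³/s, so channel B carries more.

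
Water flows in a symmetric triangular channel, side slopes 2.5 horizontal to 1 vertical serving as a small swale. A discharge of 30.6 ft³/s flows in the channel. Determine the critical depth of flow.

At critical depth, Q² T / (g A³) = 1, i.e. A³/T = Q²/g = 30.6²/32.2 = 29.08.
Try y = 1.3 ft: A³/T = 11.6 — low.
Try y = 1.91 ft: A³/T = 79.44 — high.
Try y = 1.56 ft: A³/T = 28.87 — close enough.

y_c = 1.56 ft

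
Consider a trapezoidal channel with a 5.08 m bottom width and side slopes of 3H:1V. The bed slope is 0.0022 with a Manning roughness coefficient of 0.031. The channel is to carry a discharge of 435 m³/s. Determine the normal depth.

Manning's equation rearranged: A R^(2/3) = nQ / (1·√S) = 0.031 × 435 / (√0.0022) = 287.5.
Trying y = 4.22 m: A R^(2/3) = 132.6 — too small.
Trying y = 5.88 m: A R^(2/3) = 287.7 — ≈ 287.5.

y_n = 5.88 m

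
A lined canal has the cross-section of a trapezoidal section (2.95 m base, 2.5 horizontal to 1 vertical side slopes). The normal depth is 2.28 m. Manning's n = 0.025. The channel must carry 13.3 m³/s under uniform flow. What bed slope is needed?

S = 0.000201

With bottom width b = 2.95 m and side slope z = 2.5: A = (b + zy)y = (2.95 + 2.5×2.28)×2.28 = 19.72 m²; P = b + 2y√(1+z²) = 2.95 + 2×2.28×2.693 = 15.23 m.
Hydraulic radius R = A/P = 19.72/15.23 = 1.295 m.
From Manning's equation, S = [nQ / (1 A R^(2/3))]² = [0.025 × 13.3 / (1 × 19.72 × 1.295^(2/3))]² = 0.000201.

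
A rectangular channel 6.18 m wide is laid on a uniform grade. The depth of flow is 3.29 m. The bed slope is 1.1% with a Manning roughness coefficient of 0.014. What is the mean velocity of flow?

Flow area A = b·y = 6.18 × 3.29 = 20.33 m². Wetted perimeter P = b + 2y = 6.18 + 2×3.29 = 12.76 m.
Hydraulic radius R = A/P = 20.33/12.76 = 1.593 m.
From Manning's equation, V = (1/n) R^(2/3) S^(1/2) = (1/0.014) × 1.593^(2/3) × 0.011^(1/2) = 10.2 m/s.

V = 10.2 m/s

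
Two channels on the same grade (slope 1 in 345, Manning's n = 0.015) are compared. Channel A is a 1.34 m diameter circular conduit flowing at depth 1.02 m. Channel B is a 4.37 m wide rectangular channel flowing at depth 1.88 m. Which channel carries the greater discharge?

channel B

Channel A: For a circular section of diameter D = 1.34 m at depth y = 1.02 m, the central angle is θ = 2 arccos(1 − 2y/D) = 4.241 rad. Then A = (D²/8)(θ − sin θ) = 1.152 m² and P = Dθ/2 = 2.841 m. Hydraulic radius R = A/P = 1.152/2.841 = 0.4054 m. Q_A = (1/0.015)·1.152·0.4054^(2/3)·√0.002899 = 2.264 m³/s.
Channel B: Flow area A = b·y = 4.37 × 1.88 = 8.216 m². Wetted perimeter P = b + 2y = 4.37 + 2×1.88 = 8.13 m. Hydraulic radius R = A/P = 8.216/8.13 = 1.011 m. Q_B = (1/0.015)·8.216·1.011^(2/3)·√0.002899 = 29.69 m³/s.
Q_A = 2.264 m³/s vs Q_B = 29.69 m³/s, so channel B carries more.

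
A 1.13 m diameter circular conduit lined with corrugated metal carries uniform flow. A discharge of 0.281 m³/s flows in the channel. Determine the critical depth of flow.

At critical depth, Q² T / (g A³) = 1, i.e. A³/T = Q²/g = 0.281²/9.81 = 0.008049.
At y = 0.352 m: A³/T = 0.0181 — over.
At y = 0.24 m: A³/T = 0.004075 — short.
At y = 0.286 m: A³/T = 0.00808 — ≈ 0.008049.

y_c = 0.286 m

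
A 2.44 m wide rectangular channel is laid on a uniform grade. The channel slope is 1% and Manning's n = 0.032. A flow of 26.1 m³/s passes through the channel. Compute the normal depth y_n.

Manning's equation rearranged: A R^(2/3) = nQ / (1·√S) = 0.032 × 26.1 / (√0.01) = 8.352.
Trying y = 4.24 m: A R^(2/3) = 9.98 — high.
Trying y = 3.64 m: A R^(2/3) = 8.363 — matches.

y_n = 3.64 m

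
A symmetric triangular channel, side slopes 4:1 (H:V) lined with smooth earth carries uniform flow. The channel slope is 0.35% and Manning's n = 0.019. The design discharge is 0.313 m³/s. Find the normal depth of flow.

y_n = 0.301 m

Manning's equation rearranged: A R^(2/3) = nQ / (1·√S) = 0.019 × 0.313 / (√0.0035) = 0.1005.
Trying y = 0.24 m: A R^(2/3) = 0.05493 — low.
Trying y = 0.301 m: A R^(2/3) = 0.1005 — ≈ 0.1005.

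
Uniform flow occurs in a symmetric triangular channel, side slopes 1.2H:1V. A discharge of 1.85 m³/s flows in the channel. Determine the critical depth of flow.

y_c = 0.865 m

At critical depth, Q² T / (g A³) = 1, i.e. A³/T = Q²/g = 1.85²/9.81 = 0.3489.
At y = 0.941 m: A³/T = 0.5312 — high.
At y = 0.754 m: A³/T = 0.1755 — low.
At y = 0.865 m: A³/T = 0.3487 — close enough.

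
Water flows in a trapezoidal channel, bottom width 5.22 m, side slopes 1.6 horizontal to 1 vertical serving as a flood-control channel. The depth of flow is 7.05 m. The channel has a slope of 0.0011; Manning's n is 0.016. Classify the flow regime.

subcritical

With bottom width b = 5.22 m and side slope z = 1.6: A = (b + zy)y = (5.22 + 1.6×7.05)×7.05 = 116.3 m²; P = b + 2y√(1+z²) = 5.22 + 2×7.05×1.887 = 31.82 m.
Hydraulic radius R = A/P = 116.3/31.82 = 3.655 m.
V = (1/n) R^(2/3) √S = (1/0.016) × 3.655^(2/3) × √0.0011 = 4.919 m/s. Hydraulic depth D_h = A/T = 116.3/27.78 = 4.187 m.
Froude number Fr = V/√(g·D_h) = 4.919/√(9.81×4.187) = 0.767, which is less than 1, so the flow is subcritical.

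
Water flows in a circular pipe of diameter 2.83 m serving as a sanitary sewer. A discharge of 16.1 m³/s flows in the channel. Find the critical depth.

At critical depth, Q² T / (g A³) = 1, i.e. A³/T = Q²/g = 16.1²/9.81 = 26.42.
Try y = 1.95 m: A³/T = 37.69 — too large.
Try y = 1.22 m: A³/T = 6.234 — too small.
Try y = 1.78 m: A³/T = 26.45 — close enough.

y_c = 1.78 m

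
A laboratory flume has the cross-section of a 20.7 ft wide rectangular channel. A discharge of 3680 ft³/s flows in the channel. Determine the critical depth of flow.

For a rectangular channel, critical depth y_c = (q²/g)^(1/3) where q = Q/b = 3680/20.7 = 177.8 ft²/s.
So y_c = (177.8²/32.2)^(1/3) = 9.94 ft.

y_c = 9.94 ft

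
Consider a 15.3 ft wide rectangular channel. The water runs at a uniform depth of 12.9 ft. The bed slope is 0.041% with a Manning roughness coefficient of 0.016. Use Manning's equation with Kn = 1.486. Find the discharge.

Flow area A = b·y = 15.3 × 12.9 = 197.4 ft². Wetted perimeter P = b + 2y = 15.3 + 2×12.9 = 41.1 ft.
Hydraulic radius R = A/P = 197.4/41.1 = 4.802 ft.
Manning's equation: Q = (1.486/n) A R^(2/3) S^(1/2) = (1.486/0.016) × 197.4 × 4.802^(2/3) × 0.00041^(1/2) = 1060 ft³/s.

Q = 1060 ft³/s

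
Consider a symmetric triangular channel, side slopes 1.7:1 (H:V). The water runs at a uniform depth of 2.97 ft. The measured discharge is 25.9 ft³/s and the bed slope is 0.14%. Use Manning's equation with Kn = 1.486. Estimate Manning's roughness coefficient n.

For a triangular section with side slope z = 1.7: A = zy² = 1.7×2.97² = 15 ft²; P = 2y√(1+z²) = 2×2.97×1.972 = 11.72 ft.
Hydraulic radius R = A/P = 15/11.72 = 1.28 ft.
Rearranging Manning's equation: n = (1.486/Q) A R^(2/3) S^(1/2) = (1.486/25.9) × 15 × 1.28^(2/3) × √0.0014 = 0.038.

n = 0.038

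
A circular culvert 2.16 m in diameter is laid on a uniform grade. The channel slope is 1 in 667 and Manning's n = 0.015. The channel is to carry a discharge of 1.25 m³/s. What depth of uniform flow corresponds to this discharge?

y_n = 0.654 m

Manning's equation rearranged: A R^(2/3) = nQ / (1·√S) = 0.015 × 1.25 / (√0.001499) = 0.4842.
Try y = 0.729 m: A R^(2/3) = 0.5964 — high.
Try y = 0.572 m: A R^(2/3) = 0.373 — low.
Try y = 0.654 m: A R^(2/3) = 0.4844 — ≈ 0.4842.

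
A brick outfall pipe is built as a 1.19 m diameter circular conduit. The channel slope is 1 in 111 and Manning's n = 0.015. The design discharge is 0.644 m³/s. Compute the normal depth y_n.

y_n = 0.366 m

Manning's equation rearranged: A R^(2/3) = nQ / (1·√S) = 0.015 × 0.644 / (√0.009009) = 0.1018.
Trying y = 0.449 m: A R^(2/3) = 0.15 — too large.
Trying y = 0.261 m: A R^(2/3) = 0.05228 — too small.
Trying y = 0.366 m: A R^(2/3) = 0.1018 — ≈ 0.1018.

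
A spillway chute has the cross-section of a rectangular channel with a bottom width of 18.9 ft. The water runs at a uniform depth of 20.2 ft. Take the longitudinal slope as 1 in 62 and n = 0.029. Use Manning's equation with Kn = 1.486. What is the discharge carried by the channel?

Q = 8600 ft³/s

Flow area A = b·y = 18.9 × 20.2 = 381.8 ft². Wetted perimeter P = b + 2y = 18.9 + 2×20.2 = 59.3 ft.
Hydraulic radius R = A/P = 381.8/59.3 = 6.438 ft.
Manning's equation: Q = (1.486/n) A R^(2/3) S^(1/2) = (1.486/0.029) × 381.8 × 6.438^(2/3) × 0.01613^(1/2) = 8600 ft³/s.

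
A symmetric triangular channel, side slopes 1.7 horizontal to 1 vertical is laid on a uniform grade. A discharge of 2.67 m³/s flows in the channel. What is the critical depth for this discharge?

y_c = 0.872 m

At critical depth, Q² T / (g A³) = 1, i.e. A³/T = Q²/g = 2.67²/9.81 = 0.7267.
Try y = 0.724 m: A³/T = 0.2874 — low.
Try y = 1.1 m: A³/T = 2.327 — high.
Try y = 0.872 m: A³/T = 0.7285 — ≈ 0.7267.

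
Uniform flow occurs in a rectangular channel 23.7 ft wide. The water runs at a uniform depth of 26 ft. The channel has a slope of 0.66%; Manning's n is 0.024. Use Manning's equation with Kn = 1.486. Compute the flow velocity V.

V = 20.4 ft/s

Flow area A = b·y = 23.7 × 26 = 616.2 ft². Wetted perimeter P = b + 2y = 23.7 + 2×26 = 75.7 ft.
Hydraulic radius R = A/P = 616.2/75.7 = 8.14 ft.
From Manning's equation, V = (1.486/n) R^(2/3) S^(1/2) = (1.486/0.024) × 8.14^(2/3) × 0.0066^(1/2) = 20.4 ft/s.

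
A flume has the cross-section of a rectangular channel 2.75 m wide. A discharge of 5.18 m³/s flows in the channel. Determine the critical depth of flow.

y_c = 0.712 m

For a rectangular channel, critical depth y_c = (q²/g)^(1/3) where q = Q/b = 5.18/2.75 = 1.884 m²/s.
So y_c = (1.884²/9.81)^(1/3) = 0.712 m.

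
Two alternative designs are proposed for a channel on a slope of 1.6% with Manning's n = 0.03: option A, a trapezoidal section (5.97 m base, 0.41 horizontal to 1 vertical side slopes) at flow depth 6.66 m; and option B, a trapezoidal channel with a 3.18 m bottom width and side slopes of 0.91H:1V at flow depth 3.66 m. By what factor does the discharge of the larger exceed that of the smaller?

Channel A: With bottom width b = 5.97 m and side slope z = 0.41: A = (b + zy)y = (5.97 + 0.41×6.66)×6.66 = 57.95 m²; P = b + 2y√(1+z²) = 5.97 + 2×6.66×1.081 = 20.37 m. Hydraulic radius R = A/P = 57.95/20.37 = 2.845 m. Q_A = (1/0.03)·57.95·2.845^(2/3)·√0.016 = 490.6 m³/s.
Channel B: With bottom width b = 3.18 m and side slope z = 0.91: A = (b + zy)y = (3.18 + 0.91×3.66)×3.66 = 23.83 m²; P = b + 2y√(1+z²) = 3.18 + 2×3.66×1.352 = 13.08 m. Hydraulic radius R = A/P = 23.83/13.08 = 1.822 m. Q_B = (1/0.03)·23.83·1.822^(2/3)·√0.016 = 149.9 m³/s.
The larger discharge is 490.6 m³/s and the smaller is 149.9 m³/s; the ratio is 3.27.

3.27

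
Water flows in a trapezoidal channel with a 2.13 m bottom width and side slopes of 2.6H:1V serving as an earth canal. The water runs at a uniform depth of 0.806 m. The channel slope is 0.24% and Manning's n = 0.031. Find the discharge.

Q = 3.46 m³/s

With bottom width b = 2.13 m and side slope z = 2.6: A = (b + zy)y = (2.13 + 2.6×0.806)×0.806 = 3.406 m²; P = b + 2y√(1+z²) = 2.13 + 2×0.806×2.786 = 6.621 m.
Hydraulic radius R = A/P = 3.406/6.621 = 0.5144 m.
Manning's equation: Q = (1/n) A R^(2/3) S^(1/2) = (1/0.031) × 3.406 × 0.5144^(2/3) × 0.0024^(1/2) = 3.46 m³/s.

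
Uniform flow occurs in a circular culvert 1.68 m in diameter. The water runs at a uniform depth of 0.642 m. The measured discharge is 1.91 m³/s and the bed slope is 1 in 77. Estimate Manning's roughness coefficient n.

For a circular section of diameter D = 1.68 m at depth y = 0.642 m, the central angle is θ = 2 arccos(1 − 2y/D) = 2.666 rad. Then A = (D²/8)(θ − sin θ) = 0.7788 m² and P = Dθ/2 = 2.239 m.
Hydraulic radius R = A/P = 0.7788/2.239 = 0.3478 m.
Rearranging Manning's equation: n = (1/Q) A R^(2/3) S^(1/2) = (1/1.91) × 0.7788 × 0.3478^(2/3) × √0.01299 = 0.023.

n = 0.023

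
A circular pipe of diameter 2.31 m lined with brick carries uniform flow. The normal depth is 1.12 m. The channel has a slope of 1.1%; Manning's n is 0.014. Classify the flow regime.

supercritical

For a circular section of diameter D = 2.31 m at depth y = 1.12 m, the central angle is θ = 2 arccos(1 − 2y/D) = 3.081 rad. Then A = (D²/8)(θ − sin θ) = 2.015 m² and P = Dθ/2 = 3.559 m.
Hydraulic radius R = A/P = 2.015/3.559 = 0.5661 m.
V = (1/n) R^(2/3) √S = (1/0.014) × 0.5661^(2/3) × √0.011 = 5.127 m/s. Hydraulic depth D_h = A/T = 2.015/2.309 = 0.8725 m.
Froude number Fr = V/√(g·D_h) = 5.127/√(9.81×0.8725) = 1.75, which is greater than 1, so the flow is supercritical.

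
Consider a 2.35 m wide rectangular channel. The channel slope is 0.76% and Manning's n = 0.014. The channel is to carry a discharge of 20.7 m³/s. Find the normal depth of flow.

Manning's equation rearranged: A R^(2/3) = nQ / (1·√S) = 0.014 × 20.7 / (√0.0076) = 3.324.
At y = 1.41 m: A R^(2/3) = 2.463 — too small.
At y = 2.12 m: A R^(2/3) = 4.134 — too large.
At y = 1.78 m: A R^(2/3) = 3.322 — ≈ 3.324.

y_n = 1.78 m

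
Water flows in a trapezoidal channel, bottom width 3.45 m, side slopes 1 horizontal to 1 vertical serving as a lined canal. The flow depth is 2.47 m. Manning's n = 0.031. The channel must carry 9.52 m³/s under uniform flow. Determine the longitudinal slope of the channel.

S = 0.00026

With bottom width b = 3.45 m and side slope z = 1: A = (b + zy)y = (3.45 + 1×2.47)×2.47 = 14.62 m²; P = b + 2y√(1+z²) = 3.45 + 2×2.47×1.414 = 10.44 m.
Hydraulic radius R = A/P = 14.62/10.44 = 1.401 m.
From Manning's equation, S = [nQ / (1 A R^(2/3))]² = [0.031 × 9.52 / (1 × 14.62 × 1.401^(2/3))]² = 0.00026.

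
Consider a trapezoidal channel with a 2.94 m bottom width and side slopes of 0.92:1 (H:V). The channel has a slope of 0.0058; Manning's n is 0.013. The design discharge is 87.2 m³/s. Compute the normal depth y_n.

y_n = 2.41 m

Manning's equation rearranged: A R^(2/3) = nQ / (1·√S) = 0.013 × 87.2 / (√0.0058) = 14.88.
Try y = 1.83 m: A R^(2/3) = 8.847 — too small.
Try y = 2.41 m: A R^(2/3) = 14.88 — ≈ 14.88.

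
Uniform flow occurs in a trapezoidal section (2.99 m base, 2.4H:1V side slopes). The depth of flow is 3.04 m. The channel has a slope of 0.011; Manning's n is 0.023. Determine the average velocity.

V = 6.4 m/s

With bottom width b = 2.99 m and side slope z = 2.4: A = (b + zy)y = (2.99 + 2.4×3.04)×3.04 = 31.27 m²; P = b + 2y√(1+z²) = 2.99 + 2×3.04×2.6 = 18.8 m.
Hydraulic radius R = A/P = 31.27/18.8 = 1.663 m.
From Manning's equation, V = (1/n) R^(2/3) S^(1/2) = (1/0.023) × 1.663^(2/3) × 0.011^(1/2) = 6.4 m/s.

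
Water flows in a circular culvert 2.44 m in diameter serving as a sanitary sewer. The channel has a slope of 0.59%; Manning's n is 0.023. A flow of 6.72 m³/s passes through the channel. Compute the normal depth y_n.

Manning's equation rearranged: A R^(2/3) = nQ / (1·√S) = 0.023 × 6.72 / (√0.0059) = 2.012.
Try y = 0.998 m: A R^(2/3) = 1.18 — short.
Try y = 1.64 m: A R^(2/3) = 2.666 — over.
Try y = 1.36 m: A R^(2/3) = 2.013 — matches.

y_n = 1.36 m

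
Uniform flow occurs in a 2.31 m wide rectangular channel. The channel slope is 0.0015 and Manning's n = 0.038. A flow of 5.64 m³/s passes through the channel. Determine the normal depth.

Manning's equation rearranged: A R^(2/3) = nQ / (1·√S) = 0.038 × 5.64 / (√0.0015) = 5.534.
Try y = 2.08 m: A R^(2/3) = 3.94 — too small.
Try y = 3.16 m: A R^(2/3) = 6.529 — too large.
Try y = 2.75 m: A R^(2/3) = 5.535 — ≈ 5.534.

y_n = 2.75 m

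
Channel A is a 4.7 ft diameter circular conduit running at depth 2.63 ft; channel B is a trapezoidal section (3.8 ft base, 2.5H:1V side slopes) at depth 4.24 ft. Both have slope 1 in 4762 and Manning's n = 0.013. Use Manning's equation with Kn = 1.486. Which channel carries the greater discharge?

channel B

Channel A: For a circular section of diameter D = 4.7 ft at depth y = 2.63 ft, the central angle is θ = 2 arccos(1 − 2y/D) = 3.38 rad. Then A = (D²/8)(θ − sin θ) = 9.988 ft² and P = Dθ/2 = 7.944 ft. Hydraulic radius R = A/P = 9.988/7.944 = 1.257 ft. Q_A = (1.486/0.013)·9.988·1.257^(2/3)·√0.00021 = 19.27 ft³/s.
Channel B: With bottom width b = 3.8 ft and side slope z = 2.5: A = (b + zy)y = (3.8 + 2.5×4.24)×4.24 = 61.06 ft²; P = b + 2y√(1+z²) = 3.8 + 2×4.24×2.693 = 26.63 ft. Hydraulic radius R = A/P = 61.06/26.63 = 2.292 ft. Q_B = (1.486/0.013)·61.06·2.292^(2/3)·√0.00021 = 175.8 ft³/s.
Q_A = 19.27 ft³/s vs Q_B = 175.8 ft³/s, so channel B carries more.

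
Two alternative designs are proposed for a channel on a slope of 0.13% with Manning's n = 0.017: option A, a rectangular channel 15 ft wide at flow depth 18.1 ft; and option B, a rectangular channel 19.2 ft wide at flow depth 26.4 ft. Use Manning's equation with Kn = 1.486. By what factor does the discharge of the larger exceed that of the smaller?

Channel A: Flow area A = b·y = 15 × 18.1 = 271.5 ft². Wetted perimeter P = b + 2y = 15 + 2×18.1 = 51.2 ft. Hydraulic radius R = A/P = 271.5/51.2 = 5.303 ft. Q_A = (1.486/0.017)·271.5·5.303^(2/3)·√0.0013 = 2602 ft³/s.
Channel B: Flow area A = b·y = 19.2 × 26.4 = 506.9 ft². Wetted perimeter P = b + 2y = 19.2 + 2×26.4 = 72 ft. Hydraulic radius R = A/P = 506.9/72 = 7.04 ft. Q_B = (1.486/0.017)·506.9·7.04^(2/3)·√0.0013 = 5868 ft³/s.
The larger discharge is 5868 ft³/s and the smaller is 2602 ft³/s; the ratio is 2.26.

2.26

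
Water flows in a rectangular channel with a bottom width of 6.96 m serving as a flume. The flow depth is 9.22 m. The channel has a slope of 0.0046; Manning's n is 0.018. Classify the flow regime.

Flow area A = b·y = 6.96 × 9.22 = 64.17 m². Wetted perimeter P = b + 2y = 6.96 + 2×9.22 = 25.4 m.
Hydraulic radius R = A/P = 64.17/25.4 = 2.526 m.
V = (1/n) R^(2/3) √S = (1/0.018) × 2.526^(2/3) × √0.0046 = 6.989 m/s. Hydraulic depth D_h = A/T = 64.17/6.96 = 9.22 m.
Froude number Fr = V/√(g·D_h) = 6.989/√(9.81×9.22) = 0.735, which is less than 1, so the flow is subcritical.

subcritical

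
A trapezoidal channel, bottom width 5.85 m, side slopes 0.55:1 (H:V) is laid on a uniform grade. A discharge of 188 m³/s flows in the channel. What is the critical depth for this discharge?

y_c = 4.12 m

At critical depth, Q² T / (g A³) = 1, i.e. A³/T = Q²/g = 188²/9.81 = 3603.
At y = 3.64 m: A³/T = 2369 — too small.
At y = 5.18 m: A³/T = 7923 — too large.
At y = 4.12 m: A³/T = 3601 — close enough.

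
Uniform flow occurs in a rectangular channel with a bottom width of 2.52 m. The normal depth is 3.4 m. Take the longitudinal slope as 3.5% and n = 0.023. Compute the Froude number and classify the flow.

Flow area A = b·y = 2.52 × 3.4 = 8.568 m². Wetted perimeter P = b + 2y = 2.52 + 2×3.4 = 9.32 m.
Hydraulic radius R = A/P = 8.568/9.32 = 0.9193 m.
V = (1/n) R^(2/3) √S = (1/0.023) × 0.9193^(2/3) × √0.035 = 7.69 m/s. Hydraulic depth D_h = A/T = 8.568/2.52 = 3.4 m.
Froude number Fr = V/√(g·D_h) = 7.69/√(9.81×3.4) = 1.33, which is greater than 1, so the flow is supercritical.

supercritical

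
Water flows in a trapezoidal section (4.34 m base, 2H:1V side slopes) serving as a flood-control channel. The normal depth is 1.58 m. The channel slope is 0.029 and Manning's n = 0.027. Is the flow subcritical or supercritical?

supercritical

With bottom width b = 4.34 m and side slope z = 2: A = (b + zy)y = (4.34 + 2×1.58)×1.58 = 11.85 m²; P = b + 2y√(1+z²) = 4.34 + 2×1.58×2.236 = 11.41 m.
Hydraulic radius R = A/P = 11.85/11.41 = 1.039 m.
V = (1/n) R^(2/3) √S = (1/0.027) × 1.039^(2/3) × √0.029 = 6.47 m/s. Hydraulic depth D_h = A/T = 11.85/10.66 = 1.112 m.
Froude number Fr = V/√(g·D_h) = 6.47/√(9.81×1.112) = 1.96, which is greater than 1, so the flow is supercritical.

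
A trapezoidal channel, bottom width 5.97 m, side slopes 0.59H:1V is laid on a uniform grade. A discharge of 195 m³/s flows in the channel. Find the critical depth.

At critical depth, Q² T / (g A³) = 1, i.e. A³/T = Q²/g = 195²/9.81 = 3876.
Try y = 3.58 m: A³/T = 2376 — short.
Try y = 4.67 m: A³/T = 5893 — over.
Try y = 4.14 m: A³/T = 3892 — matches.

y_c = 4.14 m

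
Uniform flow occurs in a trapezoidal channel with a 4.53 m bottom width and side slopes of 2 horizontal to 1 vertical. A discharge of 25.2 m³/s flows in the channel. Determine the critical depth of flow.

y_c = 1.22 m

At critical depth, Q² T / (g A³) = 1, i.e. A³/T = Q²/g = 25.2²/9.81 = 64.73.
Trying y = 1.37 m: A³/T = 98.7 — too large.
Trying y = 0.907 m: A³/T = 23.35 — too small.
Trying y = 1.22 m: A³/T = 65.34 — matches.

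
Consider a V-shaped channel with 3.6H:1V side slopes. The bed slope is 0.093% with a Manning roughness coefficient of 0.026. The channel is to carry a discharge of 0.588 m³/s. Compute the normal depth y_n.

Manning's equation rearranged: A R^(2/3) = nQ / (1·√S) = 0.026 × 0.588 / (√0.00093) = 0.5013.
Trying y = 0.507 m: A R^(2/3) = 0.3616 — short.
Trying y = 0.7 m: A R^(2/3) = 0.8546 — over.
Trying y = 0.573 m: A R^(2/3) = 0.5011 — ≈ 0.5013.

y_n = 0.573 m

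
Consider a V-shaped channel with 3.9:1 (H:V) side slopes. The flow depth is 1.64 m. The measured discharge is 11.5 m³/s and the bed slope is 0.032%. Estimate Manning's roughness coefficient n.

n = 0.014

For a triangular section with side slope z = 3.9: A = zy² = 3.9×1.64² = 10.49 m²; P = 2y√(1+z²) = 2×1.64×4.026 = 13.21 m.
Hydraulic radius R = A/P = 10.49/13.21 = 0.7943 m.
Rearranging Manning's equation: n = (1/Q) A R^(2/3) S^(1/2) = (1/11.5) × 10.49 × 0.7943^(2/3) × √0.00032 = 0.014.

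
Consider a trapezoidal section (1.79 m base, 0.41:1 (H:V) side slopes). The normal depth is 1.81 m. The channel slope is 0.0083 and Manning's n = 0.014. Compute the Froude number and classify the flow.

With bottom width b = 1.79 m and side slope z = 0.41: A = (b + zy)y = (1.79 + 0.41×1.81)×1.81 = 4.583 m²; P = b + 2y√(1+z²) = 1.79 + 2×1.81×1.081 = 5.702 m.
Hydraulic radius R = A/P = 4.583/5.702 = 0.8037 m.
V = (1/n) R^(2/3) √S = (1/0.014) × 0.8037^(2/3) × √0.0083 = 5.625 m/s. Hydraulic depth D_h = A/T = 4.583/3.274 = 1.4 m.
Froude number Fr = V/√(g·D_h) = 5.625/√(9.81×1.4) = 1.52, which is greater than 1, so the flow is supercritical.

supercritical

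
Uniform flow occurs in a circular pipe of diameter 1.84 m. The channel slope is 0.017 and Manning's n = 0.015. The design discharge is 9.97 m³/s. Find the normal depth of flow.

Manning's equation rearranged: A R^(2/3) = nQ / (1·√S) = 0.015 × 9.97 / (√0.017) = 1.147.
Trying y = 1.27 m: A R^(2/3) = 1.302 — too large.
Trying y = 0.923 m: A R^(2/3) = 0.7966 — too small.
Trying y = 1.16 m: A R^(2/3) = 1.147 — matches.

y_n = 1.16 m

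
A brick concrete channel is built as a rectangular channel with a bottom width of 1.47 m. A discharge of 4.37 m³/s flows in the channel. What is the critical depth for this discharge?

y_c = 0.966 m

For a rectangular channel, critical depth y_c = (q²/g)^(1/3) where q = Q/b = 4.37/1.47 = 2.973 m²/s.
So y_c = (2.973²/9.81)^(1/3) = 0.966 m.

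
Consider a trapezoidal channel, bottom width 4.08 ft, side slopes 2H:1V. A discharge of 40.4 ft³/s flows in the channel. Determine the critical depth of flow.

At critical depth, Q² T / (g A³) = 1, i.e. A³/T = Q²/g = 40.4²/32.2 = 50.69.
At y = 1.05 ft: A³/T = 33 — too small.
At y = 1.45 ft: A³/T = 104.9 — too large.
At y = 1.19 ft: A³/T = 51.39 — ≈ 50.69.

y_c = 1.19 ft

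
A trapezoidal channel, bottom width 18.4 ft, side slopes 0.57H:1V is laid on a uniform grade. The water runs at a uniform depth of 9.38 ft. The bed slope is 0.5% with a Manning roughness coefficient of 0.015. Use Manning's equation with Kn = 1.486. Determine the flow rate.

With bottom width b = 18.4 ft and side slope z = 0.57: A = (b + zy)y = (18.4 + 0.57×9.38)×9.38 = 222.7 ft²; P = b + 2y√(1+z²) = 18.4 + 2×9.38×1.151 = 39.99 ft.
Hydraulic radius R = A/P = 222.7/39.99 = 5.569 ft.
Manning's equation: Q = (1.486/n) A R^(2/3) S^(1/2) = (1.486/0.015) × 222.7 × 5.569^(2/3) × 0.005^(1/2) = 4900 ft³/s.

Q = 4900 ft³/s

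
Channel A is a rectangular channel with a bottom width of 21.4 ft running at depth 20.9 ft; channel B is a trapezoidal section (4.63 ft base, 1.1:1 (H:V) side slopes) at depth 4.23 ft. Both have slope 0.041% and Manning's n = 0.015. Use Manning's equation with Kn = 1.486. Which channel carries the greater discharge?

Channel A: Flow area A = b·y = 21.4 × 20.9 = 447.3 ft². Wetted perimeter P = b + 2y = 21.4 + 2×20.9 = 63.2 ft. Hydraulic radius R = A/P = 447.3/63.2 = 7.077 ft. Q_A = (1.486/0.015)·447.3·7.077^(2/3)·√0.00041 = 3307 ft³/s.
Channel B: With bottom width b = 4.63 ft and side slope z = 1.1: A = (b + zy)y = (4.63 + 1.1×4.23)×4.23 = 39.27 ft²; P = b + 2y√(1+z²) = 4.63 + 2×4.23×1.487 = 17.21 ft. Hydraulic radius R = A/P = 39.27/17.21 = 2.282 ft. Q_B = (1.486/0.015)·39.27·2.282^(2/3)·√0.00041 = 136.5 ft³/s.
Q_A = 3307 ft³/s vs Q_B = 136.5 ft³/s, so channel A carries more.

channel A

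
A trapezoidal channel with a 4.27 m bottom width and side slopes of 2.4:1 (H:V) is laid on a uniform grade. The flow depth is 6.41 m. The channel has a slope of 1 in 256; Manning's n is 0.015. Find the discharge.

Q = 1180 m³/s

With bottom width b = 4.27 m and side slope z = 2.4: A = (b + zy)y = (4.27 + 2.4×6.41)×6.41 = 126 m²; P = b + 2y√(1+z²) = 4.27 + 2×6.41×2.6 = 37.6 m.
Hydraulic radius R = A/P = 126/37.6 = 3.35 m.
Manning's equation: Q = (1/n) A R^(2/3) S^(1/2) = (1/0.015) × 126 × 3.35^(2/3) × 0.003906^(1/2) = 1180 m³/s.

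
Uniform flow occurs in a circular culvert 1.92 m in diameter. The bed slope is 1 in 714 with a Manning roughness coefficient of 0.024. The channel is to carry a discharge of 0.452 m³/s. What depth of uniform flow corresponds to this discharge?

Manning's equation rearranged: A R^(2/3) = nQ / (1·√S) = 0.024 × 0.452 / (√0.001401) = 0.2899.
Trying y = 0.652 m: A R^(2/3) = 0.4408 — high.
Trying y = 0.525 m: A R^(2/3) = 0.2901 — close enough.

y_n = 0.525 m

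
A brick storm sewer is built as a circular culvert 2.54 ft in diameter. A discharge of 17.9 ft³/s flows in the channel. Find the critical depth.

At critical depth, Q² T / (g A³) = 1, i.e. A³/T = Q²/g = 17.9²/32.2 = 9.951.
At y = 1.18 ft: A³/T = 4.834 — short.
At y = 1.64 ft: A³/T = 17.05 — over.
At y = 1.43 ft: A³/T = 10.07 — matches.

y_c = 1.43 ft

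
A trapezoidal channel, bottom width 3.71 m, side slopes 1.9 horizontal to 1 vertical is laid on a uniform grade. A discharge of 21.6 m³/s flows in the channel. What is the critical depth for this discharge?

y_c = 1.22 m

At critical depth, Q² T / (g A³) = 1, i.e. A³/T = Q²/g = 21.6²/9.81 = 47.56.
At y = 1.32 m: A³/T = 63.37 — high.
At y = 0.848 m: A³/T = 13.25 — low.
At y = 1.22 m: A³/T = 47.66 — ≈ 47.56.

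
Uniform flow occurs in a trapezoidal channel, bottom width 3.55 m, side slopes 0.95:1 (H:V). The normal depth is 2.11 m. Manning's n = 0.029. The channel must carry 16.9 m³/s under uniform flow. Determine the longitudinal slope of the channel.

With bottom width b = 3.55 m and side slope z = 0.95: A = (b + zy)y = (3.55 + 0.95×2.11)×2.11 = 11.72 m²; P = b + 2y√(1+z²) = 3.55 + 2×2.11×1.379 = 9.371 m.
Hydraulic radius R = A/P = 11.72/9.371 = 1.251 m.
From Manning's equation, S = [nQ / (1 A R^(2/3))]² = [0.029 × 16.9 / (1 × 11.72 × 1.251^(2/3))]² = 0.0013.

S = 0.0013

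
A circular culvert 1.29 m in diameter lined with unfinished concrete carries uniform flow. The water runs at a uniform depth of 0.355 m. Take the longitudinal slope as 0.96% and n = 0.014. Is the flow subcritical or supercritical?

For a circular section of diameter D = 1.29 m at depth y = 0.355 m, the central angle is θ = 2 arccos(1 − 2y/D) = 2.209 rad. Then A = (D²/8)(θ − sin θ) = 0.2924 m² and P = Dθ/2 = 1.425 m.
Hydraulic radius R = A/P = 0.2924/1.425 = 0.2052 m.
V = (1/n) R^(2/3) √S = (1/0.014) × 0.2052^(2/3) × √0.0096 = 2.435 m/s. Hydraulic depth D_h = A/T = 0.2924/1.152 = 0.2538 m.
Froude number Fr = V/√(g·D_h) = 2.435/√(9.81×0.2538) = 1.54, which is greater than 1, so the flow is supercritical.

supercritical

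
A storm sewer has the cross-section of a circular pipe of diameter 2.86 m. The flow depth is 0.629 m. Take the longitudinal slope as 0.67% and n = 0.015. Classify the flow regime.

For a circular section of diameter D = 2.86 m at depth y = 0.629 m, the central angle is θ = 2 arccos(1 − 2y/D) = 1.952 rad. Then A = (D²/8)(θ − sin θ) = 1.047 m² and P = Dθ/2 = 2.792 m.
Hydraulic radius R = A/P = 1.047/2.792 = 0.3752 m.
V = (1/n) R^(2/3) √S = (1/0.015) × 0.3752^(2/3) × √0.0067 = 2.838 m/s. Hydraulic depth D_h = A/T = 1.047/2.369 = 0.4421 m.
Froude number Fr = V/√(g·D_h) = 2.838/√(9.81×0.4421) = 1.36, which is greater than 1, so the flow is supercritical.

supercritical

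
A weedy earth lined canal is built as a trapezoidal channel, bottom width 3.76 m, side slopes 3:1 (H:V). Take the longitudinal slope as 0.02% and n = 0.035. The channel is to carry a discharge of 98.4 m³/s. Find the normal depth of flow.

y_n = 5.67 m

Manning's equation rearranged: A R^(2/3) = nQ / (1·√S) = 0.035 × 98.4 / (√0.0002) = 243.5.
Try y = 6.88 m: A R^(2/3) = 390.7 — over.
Try y = 4.72 m: A R^(2/3) = 156.5 — short.
Try y = 5.67 m: A R^(2/3) = 243.5 — matches.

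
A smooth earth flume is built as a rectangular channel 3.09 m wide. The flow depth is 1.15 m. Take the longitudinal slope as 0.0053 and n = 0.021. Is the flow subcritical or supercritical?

subcritical

Flow area A = b·y = 3.09 × 1.15 = 3.553 m². Wetted perimeter P = b + 2y = 3.09 + 2×1.15 = 5.39 m.
Hydraulic radius R = A/P = 3.553/5.39 = 0.6593 m.
V = (1/n) R^(2/3) √S = (1/0.021) × 0.6593^(2/3) × √0.0053 = 2.626 m/s. Hydraulic depth D_h = A/T = 3.553/3.09 = 1.15 m.
Froude number Fr = V/√(g·D_h) = 2.626/√(9.81×1.15) = 0.782, which is less than 1, so the flow is subcritical.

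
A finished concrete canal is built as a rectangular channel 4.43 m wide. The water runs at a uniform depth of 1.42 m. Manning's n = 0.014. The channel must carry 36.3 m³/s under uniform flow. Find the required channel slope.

Flow area A = b·y = 4.43 × 1.42 = 6.291 m². Wetted perimeter P = b + 2y = 4.43 + 2×1.42 = 7.27 m.
Hydraulic radius R = A/P = 6.291/7.27 = 0.8653 m.
From Manning's equation, S = [nQ / (1 A R^(2/3))]² = [0.014 × 36.3 / (1 × 6.291 × 0.8653^(2/3))]² = 0.00792.

S = 0.00792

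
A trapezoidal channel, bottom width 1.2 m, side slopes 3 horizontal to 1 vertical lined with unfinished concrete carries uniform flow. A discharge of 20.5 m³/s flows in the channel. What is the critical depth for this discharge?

At critical depth, Q² T / (g A³) = 1, i.e. A³/T = Q²/g = 20.5²/9.81 = 42.84.
Trying y = 0.96 m: A³/T = 8.633 — low.
Trying y = 1.68 m: A³/T = 102.1 — high.
Trying y = 1.38 m: A³/T = 42.21 — ≈ 42.84.

y_c = 1.38 m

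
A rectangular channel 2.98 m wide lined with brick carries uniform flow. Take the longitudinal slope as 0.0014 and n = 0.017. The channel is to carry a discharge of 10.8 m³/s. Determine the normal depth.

y_n = 1.87 m

Manning's equation rearranged: A R^(2/3) = nQ / (1·√S) = 0.017 × 10.8 / (√0.0014) = 4.907.
Trying y = 1.46 m: A R^(2/3) = 3.551 — too small.
Trying y = 2.11 m: A R^(2/3) = 5.745 — too large.
Trying y = 1.87 m: A R^(2/3) = 4.919 — matches.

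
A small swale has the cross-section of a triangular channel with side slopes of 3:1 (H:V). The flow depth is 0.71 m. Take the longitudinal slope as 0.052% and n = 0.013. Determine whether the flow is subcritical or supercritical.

For a triangular section with side slope z = 3: A = zy² = 3×0.71² = 1.512 m²; P = 2y√(1+z²) = 2×0.71×3.162 = 4.49 m.
Hydraulic radius R = A/P = 1.512/4.49 = 0.3368 m.
V = (1/n) R^(2/3) √S = (1/0.013) × 0.3368^(2/3) × √0.00052 = 0.8491 m/s. Hydraulic depth D_h = A/T = 1.512/4.26 = 0.355 m.
Froude number Fr = V/√(g·D_h) = 0.8491/√(9.81×0.355) = 0.455, which is less than 1, so the flow is subcritical.

subcritical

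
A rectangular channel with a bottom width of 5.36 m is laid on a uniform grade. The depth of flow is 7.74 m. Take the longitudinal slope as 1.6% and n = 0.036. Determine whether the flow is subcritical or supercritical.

Flow area A = b·y = 5.36 × 7.74 = 41.49 m². Wetted perimeter P = b + 2y = 5.36 + 2×7.74 = 20.84 m.
Hydraulic radius R = A/P = 41.49/20.84 = 1.991 m.
V = (1/n) R^(2/3) √S = (1/0.036) × 1.991^(2/3) × √0.016 = 5.56 m/s. Hydraulic depth D_h = A/T = 41.49/5.36 = 7.74 m.
Froude number Fr = V/√(g·D_h) = 5.56/√(9.81×7.74) = 0.638, which is less than 1, so the flow is subcritical.

subcritical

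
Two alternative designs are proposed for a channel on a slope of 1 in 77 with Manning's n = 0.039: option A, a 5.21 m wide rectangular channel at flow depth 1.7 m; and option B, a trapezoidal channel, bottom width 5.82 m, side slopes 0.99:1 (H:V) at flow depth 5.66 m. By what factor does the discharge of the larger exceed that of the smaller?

Channel A: Flow area A = b·y = 5.21 × 1.7 = 8.857 m². Wetted perimeter P = b + 2y = 5.21 + 2×1.7 = 8.61 m. Hydraulic radius R = A/P = 8.857/8.61 = 1.029 m. Q_A = (1/0.039)·8.857·1.029^(2/3)·√0.01299 = 26.37 m³/s.
Channel B: With bottom width b = 5.82 m and side slope z = 0.99: A = (b + zy)y = (5.82 + 0.99×5.66)×5.66 = 64.66 m²; P = b + 2y√(1+z²) = 5.82 + 2×5.66×1.407 = 21.75 m. Hydraulic radius R = A/P = 64.66/21.75 = 2.973 m. Q_B = (1/0.039)·64.66·2.973^(2/3)·√0.01299 = 390.6 m³/s.
The larger discharge is 390.6 m³/s and the smaller is 26.37 m³/s; the ratio is 14.8.

14.8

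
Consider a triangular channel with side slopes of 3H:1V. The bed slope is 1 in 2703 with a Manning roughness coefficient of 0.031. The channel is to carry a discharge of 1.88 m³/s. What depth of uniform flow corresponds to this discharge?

Manning's equation rearranged: A R^(2/3) = nQ / (1·√S) = 0.031 × 1.88 / (√0.00037) = 3.03.
Trying y = 1 m: A R^(2/3) = 1.825 — short.
Trying y = 1.46 m: A R^(2/3) = 5.006 — over.
Trying y = 1.21 m: A R^(2/3) = 3.033 — ≈ 3.03.

y_n = 1.21 m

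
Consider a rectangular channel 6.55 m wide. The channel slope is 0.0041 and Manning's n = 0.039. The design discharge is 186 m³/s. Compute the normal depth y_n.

y_n = 9.55 m

Manning's equation rearranged: A R^(2/3) = nQ / (1·√S) = 0.039 × 186 / (√0.0041) = 113.3.
Try y = 7.02 m: A R^(2/3) = 78.56 — too small.
Try y = 12.1 m: A R^(2/3) = 149 — too large.
Try y = 9.55 m: A R^(2/3) = 113.3 — close enough.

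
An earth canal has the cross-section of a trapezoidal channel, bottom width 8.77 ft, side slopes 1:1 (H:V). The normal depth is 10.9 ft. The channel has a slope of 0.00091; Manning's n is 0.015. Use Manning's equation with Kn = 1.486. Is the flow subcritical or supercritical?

subcritical

With bottom width b = 8.77 ft and side slope z = 1: A = (b + zy)y = (8.77 + 1×10.9)×10.9 = 214.4 ft²; P = b + 2y√(1+z²) = 8.77 + 2×10.9×1.414 = 39.6 ft.
Hydraulic radius R = A/P = 214.4/39.6 = 5.414 ft.
V = (1.486/n) R^(2/3) √S = (1.486/0.015) × 5.414^(2/3) × √0.00091 = 9.215 ft/s. Hydraulic depth D_h = A/T = 214.4/30.57 = 7.014 ft.
Froude number Fr = V/√(g·D_h) = 9.215/√(32.2×7.014) = 0.613, which is less than 1, so the flow is subcritical.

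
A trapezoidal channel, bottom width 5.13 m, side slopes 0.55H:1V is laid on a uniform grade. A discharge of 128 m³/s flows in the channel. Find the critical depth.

y_c = 3.5 m

At critical depth, Q² T / (g A³) = 1, i.e. A³/T = Q²/g = 128²/9.81 = 1670.
Trying y = 2.5 m: A³/T = 545.8 — low.
Trying y = 4.47 m: A³/T = 3885 — high.
Trying y = 3.5 m: A³/T = 1677 — ≈ 1670.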